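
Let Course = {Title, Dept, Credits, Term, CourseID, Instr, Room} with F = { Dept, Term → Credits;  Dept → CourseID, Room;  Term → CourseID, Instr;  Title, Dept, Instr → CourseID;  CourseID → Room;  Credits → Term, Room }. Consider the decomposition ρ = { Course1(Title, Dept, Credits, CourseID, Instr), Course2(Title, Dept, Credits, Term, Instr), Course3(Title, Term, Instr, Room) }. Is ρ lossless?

Yes

Chase test. Columns are Title, Dept, Credits, Term, CourseID, Instr, Room; row i has aⱼ where attribute j ∈ Coursei, else bᵢⱼ.
Initial tableau (one row per fragment):
  row 1: a1 a2 a3 b14 a5 a6 b17
  row 2: a1 a2 a3 a4 b25 a6 b27
  row 3: a1 b32 b33 a4 b35 a6 a7
Rows 1 and 2 agree on Dept; apply Dept→CourseID, Room and equate their CourseID, Room entries.
Rows 2 and 3 agree on Term; apply Term→CourseID, Instr and equate their CourseID, Instr entries.
Rows 1 and 3 agree on CourseID; apply CourseID→Room and equate their Room entries.
Rows 1 and 2 agree on Credits; apply Credits→Term, Room and equate their Term, Room entries.
Row 1 is now all distinguished symbols — the join is lossless.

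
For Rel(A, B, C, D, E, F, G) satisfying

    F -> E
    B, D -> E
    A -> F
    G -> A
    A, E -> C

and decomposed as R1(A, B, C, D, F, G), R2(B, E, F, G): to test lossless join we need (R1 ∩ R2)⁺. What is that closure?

R1 ∩ R2 = {B, F, G}.
F → E applies, adding E
G → A applies, adding A
A, E → C applies, adding C
Closure: {A, B, C, E, F, G}.

A, B, C, E, F, G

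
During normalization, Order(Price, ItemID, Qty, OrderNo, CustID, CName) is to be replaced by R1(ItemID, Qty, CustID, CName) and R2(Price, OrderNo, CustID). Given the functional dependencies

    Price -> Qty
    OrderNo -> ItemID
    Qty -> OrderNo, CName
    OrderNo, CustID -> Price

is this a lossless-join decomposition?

Common attributes: R1 ∩ R2 = {CustID}.
No dependency enlarges {CustID}, so (CustID)⁺ = {CustID}.
The closure contains neither all of R1 = {ItemID, Qty, CustID, CName} nor all of R2 = {Price, OrderNo, CustID}, so the common attributes are not a superkey of either fragment. The join is lossy.

No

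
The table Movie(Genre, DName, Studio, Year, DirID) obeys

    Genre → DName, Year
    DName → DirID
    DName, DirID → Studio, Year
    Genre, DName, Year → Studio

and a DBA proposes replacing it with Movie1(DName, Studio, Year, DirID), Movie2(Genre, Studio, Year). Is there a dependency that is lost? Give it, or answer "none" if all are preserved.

Genre → DName, Year

Check Genre → DName, Year: no single fragment contains all of {Genre, DName, Year}, and the restricted closure of {Genre} across the fragments never reaches {DName, Year}.
DName → DirID is preserved.
DName, DirID → Studio, Year is preserved.
Genre, DName, Year → Studio is preserved.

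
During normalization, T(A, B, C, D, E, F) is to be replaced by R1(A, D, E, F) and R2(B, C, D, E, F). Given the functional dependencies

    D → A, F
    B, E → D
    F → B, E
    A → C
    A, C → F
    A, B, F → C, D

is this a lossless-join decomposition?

Common attributes: R1 ∩ R2 = {D, E, F}.
Closure of {D, E, F}: D → A, F applies, adding A; F → B, E applies, adding B; A → C applies, adding C. So (D, E, F)⁺ = {A, B, C, D, E, F}.
This closure contains every attribute of R1, so R1 ∩ R2 → R1. The join is lossless.

Yes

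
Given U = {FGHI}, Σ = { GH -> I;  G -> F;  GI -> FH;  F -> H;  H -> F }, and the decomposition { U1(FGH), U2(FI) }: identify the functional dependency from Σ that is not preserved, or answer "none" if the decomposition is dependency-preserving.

GH -> I

Check GH → I: no single fragment contains all of {GHI}, and the restricted closure of {GH} across the fragments never reaches {I}.
G → F is preserved.
GI → FH is preserved.
F → H is preserved.
H → F is preserved.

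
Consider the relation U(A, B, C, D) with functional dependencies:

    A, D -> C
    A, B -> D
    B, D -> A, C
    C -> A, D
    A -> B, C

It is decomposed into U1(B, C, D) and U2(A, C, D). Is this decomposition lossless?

Yes

Common attributes: U1 ∩ U2 = {C, D}.
Closure of {C, D}: C → A, D applies, adding A; A → B, C applies, adding B. So (C, D)⁺ = {A, B, C, D}.
This closure contains every attribute of U1, so U1 ∩ U2 → U1. The join is lossless.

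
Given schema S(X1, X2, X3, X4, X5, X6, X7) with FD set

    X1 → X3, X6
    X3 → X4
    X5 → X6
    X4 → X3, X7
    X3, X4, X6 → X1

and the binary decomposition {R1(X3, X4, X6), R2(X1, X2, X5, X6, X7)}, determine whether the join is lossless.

Common attributes: R1 ∩ R2 = {X6}.
No dependency enlarges {X6}, so (X6)⁺ = {X6}.
The closure contains neither all of R1 = {X3, X4, X6} nor all of R2 = {X1, X2, X5, X6, X7}, so the common attributes are not a superkey of either fragment. The join is lossy.

No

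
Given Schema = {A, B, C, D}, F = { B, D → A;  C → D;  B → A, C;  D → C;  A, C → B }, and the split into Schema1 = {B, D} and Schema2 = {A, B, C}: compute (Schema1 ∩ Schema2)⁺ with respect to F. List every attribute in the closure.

A, B, C, D

Schema1 ∩ Schema2 = {B}.
B → A, C applies, adding A, C
C → D applies, adding D
Closure: {A, B, C, D}.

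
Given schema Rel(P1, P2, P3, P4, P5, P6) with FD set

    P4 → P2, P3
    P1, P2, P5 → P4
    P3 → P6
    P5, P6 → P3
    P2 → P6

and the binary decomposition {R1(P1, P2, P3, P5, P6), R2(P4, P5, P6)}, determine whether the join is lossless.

Common attributes: R1 ∩ R2 = {P5, P6}.
Closure of {P5, P6}: P5, P6 → P3 applies, adding P3. So (P5, P6)⁺ = {P3, P5, P6}.
The closure contains neither all of R1 = {P1, P2, P3, P5, P6} nor all of R2 = {P4, P5, P6}, so the common attributes are not a superkey of either fragment. The join is lossy.

No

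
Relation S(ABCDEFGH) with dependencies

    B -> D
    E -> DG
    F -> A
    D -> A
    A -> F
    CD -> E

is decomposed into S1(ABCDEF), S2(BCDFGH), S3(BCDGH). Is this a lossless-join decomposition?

Chase test. Columns are ABCDEFGH; row i has aⱼ where attribute j ∈ Si, else bᵢⱼ.
Initial tableau (one row per fragment):
  row 1: a1 a2 a3 a4 a5 a6 b17 b18
  row 2: b21 a2 a3 a4 b25 a6 a7 a8
  row 3: b31 a2 a3 a4 b35 b36 a7 a8
Rows 1 and 2 agree on F; apply F→A and equate their A entries.
Rows 1 and 3 agree on D; apply D→A and equate their A entries.
Rows 1 and 3 agree on A; apply A→F and equate their F entries.
Rows 1 and 2 agree on CD; apply CD→E and equate their E entries.
Rows 1 and 3 agree on CD; apply CD→E and equate their E entries.
Rows 1 and 2 agree on E; apply E→DG and equate their DG entries.
Row 2 is now all distinguished symbols — the join is lossless.

Yes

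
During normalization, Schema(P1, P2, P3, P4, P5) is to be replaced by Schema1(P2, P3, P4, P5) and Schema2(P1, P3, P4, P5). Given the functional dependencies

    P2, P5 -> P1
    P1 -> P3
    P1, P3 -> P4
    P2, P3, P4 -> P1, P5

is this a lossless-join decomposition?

Common attributes: Schema1 ∩ Schema2 = {P3, P4, P5}.
No dependency enlarges {P3, P4, P5}, so (P3, P4, P5)⁺ = {P3, P4, P5}.
The closure contains neither all of Schema1 = {P2, P3, P4, P5} nor all of Schema2 = {P1, P3, P4, P5}, so the common attributes are not a superkey of either fragment. The join is lossy.

No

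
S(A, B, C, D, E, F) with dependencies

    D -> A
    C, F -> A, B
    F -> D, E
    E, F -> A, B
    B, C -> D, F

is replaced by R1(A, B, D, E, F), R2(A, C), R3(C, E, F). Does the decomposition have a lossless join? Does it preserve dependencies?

lossless but not dependency-preserving

Lossless test (chase): Rows 1 and 3 agree on F; apply F→D, E and equate their D, E entries. Rows 1 and 3 agree on E, F; apply E, F→A, B and equate their A, B entries. Row 3 is now all distinguished symbols — the join is lossless.
Dependency preservation: the restricted closure of {B, C} across the fragments never reaches {D, F}, so B, C → D, F cannot be enforced without a join — not preserved.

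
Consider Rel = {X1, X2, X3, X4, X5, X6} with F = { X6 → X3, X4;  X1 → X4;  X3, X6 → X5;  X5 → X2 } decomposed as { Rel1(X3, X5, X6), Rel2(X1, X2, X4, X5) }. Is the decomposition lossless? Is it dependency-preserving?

lossy and not dependency-preserving

Lossless test: (X5)⁺ = {X2, X5}, which is a superkey of neither fragment — lossy.
Dependency preservation: the restricted closure of {X6} across the fragments never reaches {X3, X4}, so X6 → X3, X4 cannot be enforced without a join — not preserved.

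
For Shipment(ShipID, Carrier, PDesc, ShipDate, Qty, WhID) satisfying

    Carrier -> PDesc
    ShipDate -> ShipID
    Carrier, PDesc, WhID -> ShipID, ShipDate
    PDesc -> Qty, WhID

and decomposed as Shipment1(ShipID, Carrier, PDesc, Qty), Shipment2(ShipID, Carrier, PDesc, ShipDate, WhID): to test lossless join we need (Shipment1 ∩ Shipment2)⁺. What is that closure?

Shipment1 ∩ Shipment2 = {ShipID, Carrier, PDesc}.
PDesc → Qty, WhID applies, adding Qty, WhID
Carrier, PDesc, WhID → ShipID, ShipDate applies, adding ShipDate
Closure: {ShipID, Carrier, PDesc, ShipDate, Qty, WhID}.

ShipID, Carrier, PDesc, ShipDate, Qty, WhID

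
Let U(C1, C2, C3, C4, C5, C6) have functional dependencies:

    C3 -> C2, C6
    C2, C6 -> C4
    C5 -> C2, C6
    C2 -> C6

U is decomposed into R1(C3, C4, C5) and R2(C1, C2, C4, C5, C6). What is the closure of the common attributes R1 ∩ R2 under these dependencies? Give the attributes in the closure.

R1 ∩ R2 = {C4, C5}.
C5 → C2, C6 applies, adding C2, C6
Closure: {C2, C4, C5, C6}.

C2, C4, C5, C6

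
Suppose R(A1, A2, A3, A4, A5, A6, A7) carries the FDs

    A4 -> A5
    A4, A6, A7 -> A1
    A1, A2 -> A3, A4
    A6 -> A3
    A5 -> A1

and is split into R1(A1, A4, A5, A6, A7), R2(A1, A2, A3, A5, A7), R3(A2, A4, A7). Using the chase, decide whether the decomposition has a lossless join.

Chase test. Columns are A1, A2, A3, A4, A5, A6, A7; row i has aⱼ where attribute j ∈ Ri, else bᵢⱼ.
Initial tableau (one row per fragment):
  row 1: a1 b12 b13 a4 a5 a6 a7
  row 2: a1 a2 a3 b24 a5 b26 a7
  row 3: b31 a2 b33 a4 b35 b36 a7
Rows 1 and 3 agree on A4; apply A4→A5 and equate their A5 entries.
Rows 1 and 3 agree on A5; apply A5→A1 and equate their A1 entries.
Rows 2 and 3 agree on A1, A2; apply A1, A2→A3, A4 and equate their A3, A4 entries.
No row becomes fully distinguished — the join is lossy.

No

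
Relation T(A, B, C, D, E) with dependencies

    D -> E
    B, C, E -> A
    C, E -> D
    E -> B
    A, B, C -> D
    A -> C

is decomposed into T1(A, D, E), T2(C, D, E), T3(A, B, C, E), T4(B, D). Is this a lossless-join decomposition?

Yes

Chase test. Columns are A, B, C, D, E; row i has aⱼ where attribute j ∈ Ti, else bᵢⱼ.
Initial tableau (one row per fragment):
  row 1: a1 b12 b13 a4 a5
  row 2: b21 b22 a3 a4 a5
  row 3: a1 a2 a3 b34 a5
  row 4: b41 a2 b43 a4 b45
Rows 1 and 4 agree on D; apply D→E and equate their E entries.
Rows 2 and 3 agree on C, E; apply C, E→D and equate their D entries.
Rows 1 and 2 agree on E; apply E→B and equate their B entries.
Rows 1 and 3 agree on E; apply E→B and equate their B entries.
Rows 1 and 3 agree on A; apply A→C and equate their C entries.
Rows 1 and 2 agree on B, C, E; apply B, C, E→A and equate their A entries.
Row 1 is now all distinguished symbols — the join is lossless.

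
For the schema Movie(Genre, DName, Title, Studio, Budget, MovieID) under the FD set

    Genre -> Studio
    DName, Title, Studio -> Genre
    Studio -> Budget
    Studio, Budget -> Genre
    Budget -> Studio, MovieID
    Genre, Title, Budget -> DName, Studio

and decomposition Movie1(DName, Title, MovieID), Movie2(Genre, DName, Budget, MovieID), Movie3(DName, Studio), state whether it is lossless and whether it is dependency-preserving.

lossy and not dependency-preserving

Lossless test (chase): applying each FD to every pair of rows produces no changes in the tableau, so no row becomes fully distinguished — the join is lossy.
Dependency preservation: the restricted closure of {Genre} across the fragments never reaches {Studio}, so Genre → Studio cannot be enforced without a join — not preserved.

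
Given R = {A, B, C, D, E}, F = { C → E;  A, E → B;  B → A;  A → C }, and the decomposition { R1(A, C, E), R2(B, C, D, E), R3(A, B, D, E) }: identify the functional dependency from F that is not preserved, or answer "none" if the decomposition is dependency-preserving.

C → E lies within R1.
A, E → B lies within R3.
B → A lies within R3.
A → C lies within R1.
Every dependency is enforceable on the fragments, so the decomposition is dependency-preserving.

none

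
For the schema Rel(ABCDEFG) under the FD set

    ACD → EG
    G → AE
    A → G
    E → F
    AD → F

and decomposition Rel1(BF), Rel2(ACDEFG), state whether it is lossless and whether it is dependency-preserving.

lossy but dependency-preserving

Lossless test: (F)⁺ = {F}, which is a superkey of neither fragment — lossy.
Dependency preservation: every FD's attributes lie within a single fragment, so each can be enforced locally — preserved.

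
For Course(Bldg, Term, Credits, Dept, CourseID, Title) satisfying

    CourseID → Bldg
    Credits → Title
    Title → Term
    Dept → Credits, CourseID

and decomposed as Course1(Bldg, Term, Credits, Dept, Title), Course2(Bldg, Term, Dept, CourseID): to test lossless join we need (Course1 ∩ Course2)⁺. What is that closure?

Course1 ∩ Course2 = {Bldg, Term, Dept}.
Dept → Credits, CourseID applies, adding Credits, CourseID
Credits → Title applies, adding Title
Closure: {Bldg, Term, Credits, Dept, CourseID, Title}.

Bldg, Term, Credits, Dept, CourseID, Title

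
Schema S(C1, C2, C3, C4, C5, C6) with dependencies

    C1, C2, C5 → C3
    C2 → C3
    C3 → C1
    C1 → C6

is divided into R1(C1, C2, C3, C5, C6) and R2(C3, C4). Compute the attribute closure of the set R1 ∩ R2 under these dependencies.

R1 ∩ R2 = {C3}.
C3 → C1 applies, adding C1
C1 → C6 applies, adding C6
Closure: {C1, C3, C6}.

C1, C3, C6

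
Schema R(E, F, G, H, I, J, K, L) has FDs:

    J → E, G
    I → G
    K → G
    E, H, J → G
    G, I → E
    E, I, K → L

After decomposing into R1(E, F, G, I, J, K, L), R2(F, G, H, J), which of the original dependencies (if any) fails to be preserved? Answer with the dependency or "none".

J → E, G lies within R1.
I → G lies within R1.
K → G lies within R1.
E, H, J → G: restricted closure across fragments reaches G.
G, I → E lies within R1.
E, I, K → L lies within R1.
Every dependency is enforceable on the fragments, so the decomposition is dependency-preserving.

none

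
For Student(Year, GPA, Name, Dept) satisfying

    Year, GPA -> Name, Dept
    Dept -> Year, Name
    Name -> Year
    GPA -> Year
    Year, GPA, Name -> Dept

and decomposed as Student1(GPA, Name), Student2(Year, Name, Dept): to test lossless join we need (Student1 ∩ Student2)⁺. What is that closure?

Student1 ∩ Student2 = {Name}.
Name → Year applies, adding Year
Closure: {Year, Name}.

Year, Name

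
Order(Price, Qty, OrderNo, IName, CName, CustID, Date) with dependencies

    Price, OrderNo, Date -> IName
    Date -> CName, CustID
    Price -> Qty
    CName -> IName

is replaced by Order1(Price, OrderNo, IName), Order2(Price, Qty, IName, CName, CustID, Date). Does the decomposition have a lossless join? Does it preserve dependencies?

lossy but dependency-preserving

Lossless test: (Price, IName)⁺ = {Price, Qty, IName}, which is a superkey of neither fragment — lossy.
Dependency preservation: Price, OrderNo, Date → IName is not contained in any single fragment, but the restricted closure of its left-hand side across the fragments still reaches the right-hand side; the remaining FDs each lie inside some fragment. All dependencies are preserved.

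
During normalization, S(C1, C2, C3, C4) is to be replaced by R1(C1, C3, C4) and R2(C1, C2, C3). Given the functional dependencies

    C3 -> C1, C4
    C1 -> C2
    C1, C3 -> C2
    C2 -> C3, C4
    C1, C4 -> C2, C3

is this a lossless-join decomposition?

Yes

Common attributes: R1 ∩ R2 = {C1, C3}.
Closure of {C1, C3}: C3 → C1, C4 applies, adding C4; C1 → C2 applies, adding C2. So (C1, C3)⁺ = {C1, C2, C3, C4}.
This closure contains every attribute of R1, so R1 ∩ R2 → R1. The join is lossless.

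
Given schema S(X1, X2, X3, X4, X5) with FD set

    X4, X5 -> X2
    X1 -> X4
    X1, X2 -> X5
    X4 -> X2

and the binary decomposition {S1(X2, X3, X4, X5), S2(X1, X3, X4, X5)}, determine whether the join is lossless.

Common attributes: S1 ∩ S2 = {X3, X4, X5}.
Closure of {X3, X4, X5}: X4, X5 → X2 applies, adding X2. So (X3, X4, X5)⁺ = {X2, X3, X4, X5}.
This closure contains every attribute of S1, so S1 ∩ S2 → S1. The join is lossless.

Yes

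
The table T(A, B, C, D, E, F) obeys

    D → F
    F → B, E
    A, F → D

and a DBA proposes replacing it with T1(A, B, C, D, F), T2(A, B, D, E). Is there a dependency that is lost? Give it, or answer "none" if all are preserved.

Check F → B, E: no single fragment contains all of {B, E, F}, and the restricted closure of {F} across the fragments never reaches {B, E}.
D → F is preserved.
A, F → D is preserved.

F → B, E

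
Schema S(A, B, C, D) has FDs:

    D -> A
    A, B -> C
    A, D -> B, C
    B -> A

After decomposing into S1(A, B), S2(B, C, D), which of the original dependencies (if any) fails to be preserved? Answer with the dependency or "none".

D → A: restricted closure across fragments reaches A.
A, B → C: restricted closure across fragments reaches C.
A, D → B, C: restricted closure across fragments reaches B, C.
B → A lies within S1.
Every dependency is enforceable on the fragments, so the decomposition is dependency-preserving.

none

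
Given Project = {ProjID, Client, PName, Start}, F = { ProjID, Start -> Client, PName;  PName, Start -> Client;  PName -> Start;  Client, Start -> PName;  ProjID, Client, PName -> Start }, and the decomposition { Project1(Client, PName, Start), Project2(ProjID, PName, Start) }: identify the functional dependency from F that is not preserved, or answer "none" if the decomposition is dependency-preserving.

ProjID, Start → Client, PName: restricted closure across fragments reaches Client, PName.
PName, Start → Client lies within Project1.
PName → Start lies within Project1.
Client, Start → PName lies within Project1.
ProjID, Client, PName → Start: restricted closure across fragments reaches Start.
Every dependency is enforceable on the fragments, so the decomposition is dependency-preserving.

none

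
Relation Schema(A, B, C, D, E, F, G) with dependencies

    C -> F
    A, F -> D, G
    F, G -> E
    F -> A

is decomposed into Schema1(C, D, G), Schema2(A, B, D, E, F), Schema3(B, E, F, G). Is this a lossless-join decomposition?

Chase test. Columns are A, B, C, D, E, F, G; row i has aⱼ where attribute j ∈ Schemai, else bᵢⱼ.
Initial tableau (one row per fragment):
  row 1: b11 b12 a3 a4 b15 b16 a7
  row 2: a1 a2 b23 a4 a5 a6 b27
  row 3: b31 a2 b33 b34 a5 a6 a7
Rows 2 and 3 agree on F; apply F→A and equate their A entries.
Rows 2 and 3 agree on A, F; apply A, F→D, G and equate their D, G entries.
No row becomes fully distinguished — the join is lossy.

No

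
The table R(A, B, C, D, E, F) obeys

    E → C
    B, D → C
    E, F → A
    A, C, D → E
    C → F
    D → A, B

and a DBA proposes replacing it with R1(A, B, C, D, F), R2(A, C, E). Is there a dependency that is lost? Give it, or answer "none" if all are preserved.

A, C, D → E

Check A, C, D → E: no single fragment contains all of {A, C, D, E}, and the restricted closure of {A, C, D} across the fragments never reaches {E}.
E → C is preserved.
B, D → C is preserved.
E, F → A is preserved.
C → F is preserved.
D → A, B is preserved.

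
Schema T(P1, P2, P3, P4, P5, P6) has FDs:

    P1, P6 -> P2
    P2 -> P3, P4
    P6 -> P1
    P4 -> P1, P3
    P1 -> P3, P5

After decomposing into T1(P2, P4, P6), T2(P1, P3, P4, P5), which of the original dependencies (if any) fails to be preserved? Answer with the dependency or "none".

none

P1, P6 → P2: restricted closure across fragments reaches P2.
P2 → P3, P4: restricted closure across fragments reaches P3, P4.
P6 → P1: restricted closure across fragments reaches P1.
P4 → P1, P3 lies within T2.
P1 → P3, P5 lies within T2.
Every dependency is enforceable on the fragments, so the decomposition is dependency-preserving.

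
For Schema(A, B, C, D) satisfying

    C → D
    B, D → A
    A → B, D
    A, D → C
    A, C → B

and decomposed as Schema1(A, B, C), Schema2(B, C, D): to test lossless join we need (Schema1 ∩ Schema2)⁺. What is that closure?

Schema1 ∩ Schema2 = {B, C}.
C → D applies, adding D
B, D → A applies, adding A
Closure: {A, B, C, D}.

A, B, C, D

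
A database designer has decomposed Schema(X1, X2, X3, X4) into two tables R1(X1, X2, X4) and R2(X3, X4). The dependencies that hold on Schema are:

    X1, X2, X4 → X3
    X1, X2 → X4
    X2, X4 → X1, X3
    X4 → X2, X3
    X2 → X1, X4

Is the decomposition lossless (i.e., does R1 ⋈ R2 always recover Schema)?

Yes

Common attributes: R1 ∩ R2 = {X4}.
Closure of {X4}: X4 → X2, X3 applies, adding X2, X3; X2 → X1, X4 applies, adding X1. So (X4)⁺ = {X1, X2, X3, X4}.
This closure contains every attribute of R1, so R1 ∩ R2 → R1. The join is lossless.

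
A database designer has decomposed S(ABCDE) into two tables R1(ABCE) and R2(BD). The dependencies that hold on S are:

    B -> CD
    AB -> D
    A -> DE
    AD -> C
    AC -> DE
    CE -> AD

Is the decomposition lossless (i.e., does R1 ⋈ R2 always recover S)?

Yes

Common attributes: R1 ∩ R2 = {B}.
Closure of {B}: B → CD applies, adding CD. So (B)⁺ = {BCD}.
This closure contains every attribute of R2, so R1 ∩ R2 → R2. The join is lossless.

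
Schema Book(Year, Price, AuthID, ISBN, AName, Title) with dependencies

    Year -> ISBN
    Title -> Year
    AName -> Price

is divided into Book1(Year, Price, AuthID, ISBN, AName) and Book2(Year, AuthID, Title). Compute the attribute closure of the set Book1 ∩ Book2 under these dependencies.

Book1 ∩ Book2 = {Year, AuthID}.
Year → ISBN applies, adding ISBN
Closure: {Year, AuthID, ISBN}.

Year, AuthID, ISBN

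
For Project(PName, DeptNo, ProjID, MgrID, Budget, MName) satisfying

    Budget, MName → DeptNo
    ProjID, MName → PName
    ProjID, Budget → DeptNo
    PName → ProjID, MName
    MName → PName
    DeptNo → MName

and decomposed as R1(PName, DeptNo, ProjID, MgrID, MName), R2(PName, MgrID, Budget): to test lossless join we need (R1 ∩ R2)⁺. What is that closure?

PName, ProjID, MgrID, MName

R1 ∩ R2 = {PName, MgrID}.
PName → ProjID, MName applies, adding ProjID, MName
Closure: {PName, ProjID, MgrID, MName}.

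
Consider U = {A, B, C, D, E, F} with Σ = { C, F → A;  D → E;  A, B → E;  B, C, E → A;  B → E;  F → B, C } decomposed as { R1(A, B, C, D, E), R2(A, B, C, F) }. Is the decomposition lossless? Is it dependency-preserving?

lossy but dependency-preserving

Lossless test: (A, B, C)⁺ = {A, B, C, E}, which is a superkey of neither fragment — lossy.
Dependency preservation: every FD's attributes lie within a single fragment, so each can be enforced locally — preserved.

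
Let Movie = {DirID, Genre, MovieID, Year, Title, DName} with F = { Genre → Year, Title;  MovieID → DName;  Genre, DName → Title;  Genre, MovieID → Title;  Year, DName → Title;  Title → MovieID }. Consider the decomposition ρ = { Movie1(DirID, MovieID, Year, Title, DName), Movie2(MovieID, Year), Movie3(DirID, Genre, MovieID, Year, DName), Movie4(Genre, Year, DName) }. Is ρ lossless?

Yes

Chase test. Columns are DirID, Genre, MovieID, Year, Title, DName; row i has aⱼ where attribute j ∈ Moviei, else bᵢⱼ.
Initial tableau (one row per fragment):
  row 1: a1 b12 a3 a4 a5 a6
  row 2: b21 b22 a3 a4 b25 b26
  row 3: a1 a2 a3 a4 b35 a6
  row 4: b41 a2 b43 a4 b45 a6
Rows 3 and 4 agree on Genre; apply Genre→Year, Title and equate their Year, Title entries.
Rows 1 and 2 agree on MovieID; apply MovieID→DName and equate their DName entries.
Rows 1 and 2 agree on Year, DName; apply Year, DName→Title and equate their Title entries.
Rows 1 and 3 agree on Year, DName; apply Year, DName→Title and equate their Title entries.
Rows 1 and 4 agree on Title; apply Title→MovieID and equate their MovieID entries.
Row 3 is now all distinguished symbols — the join is lossless.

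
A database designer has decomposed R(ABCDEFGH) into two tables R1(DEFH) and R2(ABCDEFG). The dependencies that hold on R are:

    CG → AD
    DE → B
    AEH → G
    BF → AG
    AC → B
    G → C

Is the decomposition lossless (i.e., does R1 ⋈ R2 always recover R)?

Common attributes: R1 ∩ R2 = {DEF}.
Closure of {DEF}: DE → B applies, adding B; BF → AG applies, adding AG; G → C applies, adding C. So (DEF)⁺ = {ABCDEFG}.
This closure contains every attribute of R2, so R1 ∩ R2 → R2. The join is lossless.

Yes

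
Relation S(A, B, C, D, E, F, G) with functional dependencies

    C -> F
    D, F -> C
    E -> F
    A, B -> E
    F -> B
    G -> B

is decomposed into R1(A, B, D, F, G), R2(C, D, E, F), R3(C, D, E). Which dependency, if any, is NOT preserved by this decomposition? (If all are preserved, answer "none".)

A, B -> E

Check A, B → E: no single fragment contains all of {A, B, E}, and the restricted closure of {A, B} across the fragments never reaches {E}.
C → F is preserved.
D, F → C is preserved.
E → F is preserved.
F → B is preserved.
G → B is preserved.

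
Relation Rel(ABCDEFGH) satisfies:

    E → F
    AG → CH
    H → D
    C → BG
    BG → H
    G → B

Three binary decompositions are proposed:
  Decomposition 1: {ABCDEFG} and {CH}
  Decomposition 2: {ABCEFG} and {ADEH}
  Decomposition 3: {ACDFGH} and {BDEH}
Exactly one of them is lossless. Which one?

Decomposition 1

Decomposition 1: common = {C}, closure = {BCDGH} → lossless.
Decomposition 2: common = {AE}, closure = {AEF} → lossy.
Decomposition 3: common = {DH}, closure = {DH} → lossy.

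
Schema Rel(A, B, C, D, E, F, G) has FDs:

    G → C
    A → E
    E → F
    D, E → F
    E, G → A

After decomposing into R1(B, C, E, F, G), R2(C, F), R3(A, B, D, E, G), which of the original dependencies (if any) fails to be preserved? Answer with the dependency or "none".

none

G → C lies within R1.
A → E lies within R3.
E → F lies within R1.
D, E → F: restricted closure across fragments reaches F.
E, G → A lies within R3.
Every dependency is enforceable on the fragments, so the decomposition is dependency-preserving.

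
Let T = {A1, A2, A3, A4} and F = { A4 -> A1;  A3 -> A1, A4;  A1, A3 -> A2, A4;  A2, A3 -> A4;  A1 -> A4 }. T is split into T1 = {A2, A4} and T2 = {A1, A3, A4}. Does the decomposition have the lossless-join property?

No

Common attributes: T1 ∩ T2 = {A4}.
Closure of {A4}: A4 → A1 applies, adding A1. So (A4)⁺ = {A1, A4}.
The closure contains neither all of T1 = {A2, A4} nor all of T2 = {A1, A3, A4}, so the common attributes are not a superkey of either fragment. The join is lossy.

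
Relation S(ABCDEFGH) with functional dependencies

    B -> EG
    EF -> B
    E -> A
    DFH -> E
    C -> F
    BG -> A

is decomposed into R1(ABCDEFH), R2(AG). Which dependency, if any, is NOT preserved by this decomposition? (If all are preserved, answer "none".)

Check B → EG: no single fragment contains all of {BEG}, and the restricted closure of {B} across the fragments never reaches {EG}.
EF → B is preserved.
E → A is preserved.
DFH → E is preserved.
C → F is preserved.
BG → A is preserved.

B -> EG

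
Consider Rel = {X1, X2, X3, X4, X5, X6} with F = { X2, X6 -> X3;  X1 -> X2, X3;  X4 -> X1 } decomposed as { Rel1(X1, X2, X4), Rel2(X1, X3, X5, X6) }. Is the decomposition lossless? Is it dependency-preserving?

lossy and not dependency-preserving

Lossless test: (X1)⁺ = {X1, X2, X3}, which is a superkey of neither fragment — lossy.
Dependency preservation: the restricted closure of {X2, X6} across the fragments never reaches {X3}, so X2, X6 → X3 cannot be enforced without a join — not preserved.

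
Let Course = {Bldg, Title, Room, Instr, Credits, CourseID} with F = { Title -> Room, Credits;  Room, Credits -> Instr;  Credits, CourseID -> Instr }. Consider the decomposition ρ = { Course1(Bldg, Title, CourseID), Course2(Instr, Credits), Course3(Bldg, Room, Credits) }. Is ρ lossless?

No

Chase test. Columns are Bldg, Title, Room, Instr, Credits, CourseID; row i has aⱼ where attribute j ∈ Coursei, else bᵢⱼ.
Initial tableau (one row per fragment):
  row 1: a1 a2 b13 b14 b15 a6
  row 2: b21 b22 b23 a4 a5 b26
  row 3: a1 b32 a3 b34 a5 b36
No row becomes fully distinguished — the join is lossy.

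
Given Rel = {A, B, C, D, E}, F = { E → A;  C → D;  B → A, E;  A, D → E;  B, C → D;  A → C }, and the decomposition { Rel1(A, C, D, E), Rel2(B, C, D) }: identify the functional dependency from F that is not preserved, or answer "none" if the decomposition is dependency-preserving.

B → A, E

Check B → A, E: no single fragment contains all of {A, B, E}, and the restricted closure of {B} across the fragments never reaches {A, E}.
E → A is preserved.
C → D is preserved.
A, D → E is preserved.
B, C → D is preserved.
A → C is preserved.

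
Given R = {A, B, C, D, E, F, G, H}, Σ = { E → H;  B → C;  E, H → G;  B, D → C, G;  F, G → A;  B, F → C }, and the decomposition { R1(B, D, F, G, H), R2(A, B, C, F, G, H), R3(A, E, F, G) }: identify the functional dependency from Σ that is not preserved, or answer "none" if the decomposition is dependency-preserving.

Check E → H: no single fragment contains all of {E, H}, and the restricted closure of {E} across the fragments never reaches {H}.
B → C is preserved.
E, H → G is preserved.
B, D → C, G is preserved.
F, G → A is preserved.
B, F → C is preserved.

E → H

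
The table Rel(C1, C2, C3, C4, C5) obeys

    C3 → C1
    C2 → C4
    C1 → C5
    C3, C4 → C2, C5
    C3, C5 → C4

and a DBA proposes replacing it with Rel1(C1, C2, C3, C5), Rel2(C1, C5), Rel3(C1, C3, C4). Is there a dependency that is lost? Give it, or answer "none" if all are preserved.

C2 → C4

Check C2 → C4: no single fragment contains all of {C2, C4}, and the restricted closure of {C2} across the fragments never reaches {C4}.
C3 → C1 is preserved.
C1 → C5 is preserved.
C3, C4 → C2, C5 is preserved.
C3, C5 → C4 is preserved.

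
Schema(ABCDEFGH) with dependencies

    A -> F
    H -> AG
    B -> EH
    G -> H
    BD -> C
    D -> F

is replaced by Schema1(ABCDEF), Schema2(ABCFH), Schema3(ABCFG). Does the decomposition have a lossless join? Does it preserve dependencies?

lossless but not dependency-preserving

Lossless test (chase): Rows 1 and 2 agree on B; apply B→EH and equate their EH entries. Rows 1 and 3 agree on B; apply B→EH and equate their EH entries. Rows 1 and 2 agree on H; apply H→AG and equate their AG entries. Rows 1 and 3 agree on H; apply H→AG and equate their AG entries. Row 1 is now all distinguished symbols — the join is lossless.
Dependency preservation: the restricted closure of {H} across the fragments never reaches {AG}, so H → AG cannot be enforced without a join — not preserved.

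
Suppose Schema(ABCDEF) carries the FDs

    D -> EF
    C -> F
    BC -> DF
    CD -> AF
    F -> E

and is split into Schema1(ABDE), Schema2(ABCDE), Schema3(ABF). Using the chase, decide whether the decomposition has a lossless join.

Chase test. Columns are ABCDEF; row i has aⱼ where attribute j ∈ Schemai, else bᵢⱼ.
Initial tableau (one row per fragment):
  row 1: a1 a2 b13 a4 a5 b16
  row 2: a1 a2 a3 a4 a5 b26
  row 3: a1 a2 b33 b34 b35 a6
Rows 1 and 2 agree on D; apply D→EF and equate their EF entries.
No row becomes fully distinguished — the join is lossy.

No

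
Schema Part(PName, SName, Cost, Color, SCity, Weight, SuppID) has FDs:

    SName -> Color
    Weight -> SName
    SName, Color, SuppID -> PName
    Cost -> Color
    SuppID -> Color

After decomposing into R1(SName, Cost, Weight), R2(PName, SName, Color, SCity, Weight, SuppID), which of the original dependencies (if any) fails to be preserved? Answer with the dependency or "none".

Cost -> Color

Check Cost → Color: no single fragment contains all of {Cost, Color}, and the restricted closure of {Cost} across the fragments never reaches {Color}.
SName → Color is preserved.
Weight → SName is preserved.
SName, Color, SuppID → PName is preserved.
SuppID → Color is preserved.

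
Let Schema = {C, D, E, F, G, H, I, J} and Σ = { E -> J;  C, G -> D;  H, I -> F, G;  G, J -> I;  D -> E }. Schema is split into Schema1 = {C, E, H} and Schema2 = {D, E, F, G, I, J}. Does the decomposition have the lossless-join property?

Common attributes: Schema1 ∩ Schema2 = {E}.
Closure of {E}: E → J applies, adding J. So (E)⁺ = {E, J}.
The closure contains neither all of Schema1 = {C, E, H} nor all of Schema2 = {D, E, F, G, I, J}, so the common attributes are not a superkey of either fragment. The join is lossy.

No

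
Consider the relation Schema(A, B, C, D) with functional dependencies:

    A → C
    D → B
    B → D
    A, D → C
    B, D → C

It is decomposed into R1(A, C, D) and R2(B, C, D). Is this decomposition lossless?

Yes

Common attributes: R1 ∩ R2 = {C, D}.
Closure of {C, D}: D → B applies, adding B. So (C, D)⁺ = {B, C, D}.
This closure contains every attribute of R2, so R1 ∩ R2 → R2. The join is lossless.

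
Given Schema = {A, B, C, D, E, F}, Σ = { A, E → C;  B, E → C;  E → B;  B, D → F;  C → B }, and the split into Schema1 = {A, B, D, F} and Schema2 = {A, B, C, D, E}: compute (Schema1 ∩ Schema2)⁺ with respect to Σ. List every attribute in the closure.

A, B, D, F

Schema1 ∩ Schema2 = {A, B, D}.
B, D → F applies, adding F
Closure: {A, B, D, F}.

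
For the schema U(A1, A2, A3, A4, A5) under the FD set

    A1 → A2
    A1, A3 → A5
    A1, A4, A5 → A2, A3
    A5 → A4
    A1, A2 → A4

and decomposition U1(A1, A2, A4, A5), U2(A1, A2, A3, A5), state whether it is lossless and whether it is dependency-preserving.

lossless and dependency-preserving

Lossless test: (A1, A2, A5)⁺ = {A1, A2, A3, A4, A5}, which contains all of one fragment — lossless.
Dependency preservation: A1, A4, A5 → A2, A3 is not contained in any single fragment, but the restricted closure of its left-hand side across the fragments still reaches the right-hand side; the remaining FDs each lie inside some fragment. All dependencies are preserved.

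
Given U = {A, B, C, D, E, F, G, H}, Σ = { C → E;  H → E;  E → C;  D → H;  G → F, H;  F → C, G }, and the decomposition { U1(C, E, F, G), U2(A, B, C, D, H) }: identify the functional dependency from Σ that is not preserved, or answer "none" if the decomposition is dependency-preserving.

G → F, H

Check G → F, H: no single fragment contains all of {F, G, H}, and the restricted closure of {G} across the fragments never reaches {F, H}.
C → E is preserved.
H → E is preserved.
E → C is preserved.
D → H is preserved.
F → C, G is preserved.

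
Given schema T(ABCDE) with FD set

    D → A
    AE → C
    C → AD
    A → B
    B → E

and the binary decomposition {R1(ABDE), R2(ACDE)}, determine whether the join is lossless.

Yes

Common attributes: R1 ∩ R2 = {ADE}.
Closure of {ADE}: AE → C applies, adding C; A → B applies, adding B. So (ADE)⁺ = {ABCDE}.
This closure contains every attribute of R1, so R1 ∩ R2 → R1. The join is lossless.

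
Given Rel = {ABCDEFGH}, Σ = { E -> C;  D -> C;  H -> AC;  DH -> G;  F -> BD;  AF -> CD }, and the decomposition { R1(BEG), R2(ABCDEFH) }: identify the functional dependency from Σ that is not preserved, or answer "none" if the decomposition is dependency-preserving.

DH -> G

Check DH → G: no single fragment contains all of {DGH}, and the restricted closure of {DH} across the fragments never reaches {G}.
E → C is preserved.
D → C is preserved.
H → AC is preserved.
F → BD is preserved.
AF → CD is preserved.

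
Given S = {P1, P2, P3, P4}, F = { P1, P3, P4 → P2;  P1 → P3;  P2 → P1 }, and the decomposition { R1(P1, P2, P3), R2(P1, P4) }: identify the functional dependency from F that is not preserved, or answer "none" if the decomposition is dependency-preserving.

P1, P3, P4 → P2

Check P1, P3, P4 → P2: no single fragment contains all of {P1, P2, P3, P4}, and the restricted closure of {P1, P3, P4} across the fragments never reaches {P2}.
P1 → P3 is preserved.
P2 → P1 is preserved.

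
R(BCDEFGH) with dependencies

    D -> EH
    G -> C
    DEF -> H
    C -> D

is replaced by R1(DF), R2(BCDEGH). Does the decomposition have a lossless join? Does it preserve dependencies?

lossy but dependency-preserving

Lossless test: (D)⁺ = {DEH}, which is a superkey of neither fragment — lossy.
Dependency preservation: DEF → H is not contained in any single fragment, but the restricted closure of its left-hand side across the fragments still reaches the right-hand side; the remaining FDs each lie inside some fragment. All dependencies are preserved.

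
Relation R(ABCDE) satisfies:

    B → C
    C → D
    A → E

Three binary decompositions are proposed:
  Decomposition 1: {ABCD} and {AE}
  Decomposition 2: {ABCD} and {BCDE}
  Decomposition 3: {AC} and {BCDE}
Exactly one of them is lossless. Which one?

Decomposition 1

Decomposition 1: common = {A}, closure = {AE} → lossless.
Decomposition 2: common = {BCD}, closure = {BCD} → lossy.
Decomposition 3: common = {C}, closure = {CD} → lossy.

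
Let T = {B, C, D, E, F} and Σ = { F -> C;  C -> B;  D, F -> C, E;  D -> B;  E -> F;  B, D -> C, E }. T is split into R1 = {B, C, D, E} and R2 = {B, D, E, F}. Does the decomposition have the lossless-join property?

Common attributes: R1 ∩ R2 = {B, D, E}.
Closure of {B, D, E}: E → F applies, adding F; B, D → C, E applies, adding C. So (B, D, E)⁺ = {B, C, D, E, F}.
This closure contains every attribute of R1, so R1 ∩ R2 → R1. The join is lossless.

Yes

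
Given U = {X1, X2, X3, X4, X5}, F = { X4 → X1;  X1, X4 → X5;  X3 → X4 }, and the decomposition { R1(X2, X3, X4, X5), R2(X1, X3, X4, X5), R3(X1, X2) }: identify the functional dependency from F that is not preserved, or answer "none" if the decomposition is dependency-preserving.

X4 → X1 lies within R2.
X1, X4 → X5 lies within R2.
X3 → X4 lies within R1.
Every dependency is enforceable on the fragments, so the decomposition is dependency-preserving.

none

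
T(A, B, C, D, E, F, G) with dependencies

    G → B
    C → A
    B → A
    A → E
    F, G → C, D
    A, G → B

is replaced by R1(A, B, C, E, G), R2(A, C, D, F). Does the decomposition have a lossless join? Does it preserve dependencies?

lossy and not dependency-preserving

Lossless test: (A, C)⁺ = {A, C, E}, which is a superkey of neither fragment — lossy.
Dependency preservation: the restricted closure of {F, G} across the fragments never reaches {C, D}, so F, G → C, D cannot be enforced without a join — not preserved.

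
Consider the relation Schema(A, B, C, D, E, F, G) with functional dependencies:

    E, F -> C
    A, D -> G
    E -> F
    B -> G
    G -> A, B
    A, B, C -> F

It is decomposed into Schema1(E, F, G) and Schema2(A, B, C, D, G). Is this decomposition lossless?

Common attributes: Schema1 ∩ Schema2 = {G}.
Closure of {G}: G → A, B applies, adding A, B. So (G)⁺ = {A, B, G}.
The closure contains neither all of Schema1 = {E, F, G} nor all of Schema2 = {A, B, C, D, G}, so the common attributes are not a superkey of either fragment. The join is lossy.

No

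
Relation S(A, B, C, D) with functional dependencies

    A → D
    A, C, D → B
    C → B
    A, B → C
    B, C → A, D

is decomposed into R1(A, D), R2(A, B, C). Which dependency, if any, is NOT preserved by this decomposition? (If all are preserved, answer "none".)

none

A → D lies within R1.
A, C, D → B: restricted closure across fragments reaches B.
C → B lies within R2.
A, B → C lies within R2.
B, C → A, D: restricted closure across fragments reaches A, D.
Every dependency is enforceable on the fragments, so the decomposition is dependency-preserving.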